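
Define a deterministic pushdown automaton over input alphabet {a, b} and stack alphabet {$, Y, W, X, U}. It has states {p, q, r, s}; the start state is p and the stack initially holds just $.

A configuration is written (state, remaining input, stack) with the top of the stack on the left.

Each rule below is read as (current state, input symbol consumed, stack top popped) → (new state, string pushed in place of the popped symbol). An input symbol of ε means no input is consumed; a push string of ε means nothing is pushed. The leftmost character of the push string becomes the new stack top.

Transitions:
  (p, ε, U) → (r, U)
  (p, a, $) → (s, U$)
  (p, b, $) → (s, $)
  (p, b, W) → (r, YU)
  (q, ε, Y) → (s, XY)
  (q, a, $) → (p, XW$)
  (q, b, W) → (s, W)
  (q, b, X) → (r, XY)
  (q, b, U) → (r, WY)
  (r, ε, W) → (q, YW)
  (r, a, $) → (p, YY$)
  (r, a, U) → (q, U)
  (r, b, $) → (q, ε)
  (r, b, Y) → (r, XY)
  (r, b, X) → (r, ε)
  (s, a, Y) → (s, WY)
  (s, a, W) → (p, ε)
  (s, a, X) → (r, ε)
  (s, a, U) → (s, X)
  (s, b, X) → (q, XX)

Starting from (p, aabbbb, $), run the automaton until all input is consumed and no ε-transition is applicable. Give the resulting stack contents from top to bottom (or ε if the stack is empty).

XYX$

(p, aabbbb, $)
  read a, top $: go to s, push U$ → (s, abbbb, U$)
  read a, top U: go to s, push X → (s, bbbb, X$)
  read b, top X: go to q, push XX → (q, bbb, XX$)
  read b, top X: go to r, push XY → (r, bb, XYX$)
  read b, top X: go to r, push ε → (r, b, YX$)
  read b, top Y: go to r, push XY → (r, ε, XYX$)
All input consumed in state r with stack XYX$.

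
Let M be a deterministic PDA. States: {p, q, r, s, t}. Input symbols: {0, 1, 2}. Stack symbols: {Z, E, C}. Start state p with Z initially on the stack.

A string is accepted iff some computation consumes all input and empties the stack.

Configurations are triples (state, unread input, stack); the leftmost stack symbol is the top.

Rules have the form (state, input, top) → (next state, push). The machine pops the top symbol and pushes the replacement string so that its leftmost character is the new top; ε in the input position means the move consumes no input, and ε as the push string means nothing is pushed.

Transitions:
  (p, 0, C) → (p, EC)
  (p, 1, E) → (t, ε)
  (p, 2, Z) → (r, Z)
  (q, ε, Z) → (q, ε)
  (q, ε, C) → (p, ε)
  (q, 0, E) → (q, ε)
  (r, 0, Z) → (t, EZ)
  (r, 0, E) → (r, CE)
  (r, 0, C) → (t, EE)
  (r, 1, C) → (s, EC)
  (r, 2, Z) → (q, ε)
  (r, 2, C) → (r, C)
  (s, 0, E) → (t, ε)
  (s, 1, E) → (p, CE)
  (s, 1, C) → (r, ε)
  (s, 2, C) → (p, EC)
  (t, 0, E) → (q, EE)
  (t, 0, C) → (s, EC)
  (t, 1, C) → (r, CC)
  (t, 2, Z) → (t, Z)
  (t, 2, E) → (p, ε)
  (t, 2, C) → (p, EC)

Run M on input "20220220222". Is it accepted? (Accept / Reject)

Accept

(p, 20220220222, Z)
  read 2, top Z: go to r, push Z → (r, 0220220222, Z)
  read 0, top Z: go to t, push EZ → (t, 220220222, EZ)
  read 2, top E: go to p, push ε → (p, 20220222, Z)
  read 2, top Z: go to r, push Z → (r, 0220222, Z)
  read 0, top Z: go to t, push EZ → (t, 220222, EZ)
  read 2, top E: go to p, push ε → (p, 20222, Z)
  read 2, top Z: go to r, push Z → (r, 0222, Z)
  read 0, top Z: go to t, push EZ → (t, 222, EZ)
  read 2, top E: go to p, push ε → (p, 22, Z)
  read 2, top Z: go to r, push Z → (r, 2, Z)
  read 2, top Z: go to q, push ε → (q, ε, ε)
All input consumed and the stack is empty.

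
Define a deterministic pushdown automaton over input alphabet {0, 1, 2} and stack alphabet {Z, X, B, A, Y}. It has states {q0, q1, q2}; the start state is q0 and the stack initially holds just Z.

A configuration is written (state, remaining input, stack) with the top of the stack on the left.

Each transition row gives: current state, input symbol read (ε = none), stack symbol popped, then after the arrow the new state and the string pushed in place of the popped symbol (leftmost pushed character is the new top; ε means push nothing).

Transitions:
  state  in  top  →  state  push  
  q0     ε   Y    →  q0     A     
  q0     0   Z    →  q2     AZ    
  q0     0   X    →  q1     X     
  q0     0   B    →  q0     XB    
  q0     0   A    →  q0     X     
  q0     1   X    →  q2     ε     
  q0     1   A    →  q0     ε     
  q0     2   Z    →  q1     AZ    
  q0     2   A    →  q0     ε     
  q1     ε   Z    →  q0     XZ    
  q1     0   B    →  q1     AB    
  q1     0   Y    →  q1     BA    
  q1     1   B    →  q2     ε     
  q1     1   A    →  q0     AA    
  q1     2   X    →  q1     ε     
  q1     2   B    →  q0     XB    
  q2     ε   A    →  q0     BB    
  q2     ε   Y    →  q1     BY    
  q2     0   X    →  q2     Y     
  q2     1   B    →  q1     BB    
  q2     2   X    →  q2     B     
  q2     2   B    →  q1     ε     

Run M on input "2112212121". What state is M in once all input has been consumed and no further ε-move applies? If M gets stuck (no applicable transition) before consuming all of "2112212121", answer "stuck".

(q0, 2112212121, Z)
  read 2, top Z: go to q1, push AZ → (q1, 112212121, AZ)
  read 1, top A: go to q0, push AA → (q0, 12212121, AAZ)
  read 1, top A: go to q0, push ε → (q0, 2212121, AZ)
  read 2, top A: go to q0, push ε → (q0, 212121, Z)
  read 2, top Z: go to q1, push AZ → (q1, 12121, AZ)
  read 1, top A: go to q0, push AA → (q0, 2121, AAZ)
  read 2, top A: go to q0, push ε → (q0, 121, AZ)
  read 1, top A: go to q0, push ε → (q0, 21, Z)
  read 2, top Z: go to q1, push AZ → (q1, 1, AZ)
  read 1, top A: go to q0, push AA → (q0, ε, AAZ)
All input consumed; M is in state q0.

q0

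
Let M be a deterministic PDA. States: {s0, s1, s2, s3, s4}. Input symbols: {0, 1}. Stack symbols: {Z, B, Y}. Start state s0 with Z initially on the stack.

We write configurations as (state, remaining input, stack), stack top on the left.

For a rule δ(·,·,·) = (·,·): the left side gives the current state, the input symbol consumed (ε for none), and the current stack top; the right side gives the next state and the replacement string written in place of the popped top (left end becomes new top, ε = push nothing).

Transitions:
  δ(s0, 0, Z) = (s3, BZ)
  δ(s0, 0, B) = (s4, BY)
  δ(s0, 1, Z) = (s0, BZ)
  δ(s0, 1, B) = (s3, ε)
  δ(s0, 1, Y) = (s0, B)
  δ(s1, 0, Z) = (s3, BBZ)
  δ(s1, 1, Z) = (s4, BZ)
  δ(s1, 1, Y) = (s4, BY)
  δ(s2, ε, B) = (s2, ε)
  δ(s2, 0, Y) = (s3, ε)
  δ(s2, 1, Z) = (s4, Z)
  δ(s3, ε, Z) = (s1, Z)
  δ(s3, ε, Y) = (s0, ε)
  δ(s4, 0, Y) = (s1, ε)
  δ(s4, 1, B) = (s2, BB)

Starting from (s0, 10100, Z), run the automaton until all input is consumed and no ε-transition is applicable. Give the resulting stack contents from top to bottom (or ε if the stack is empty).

(s0, 10100, Z) ⊢ (s0, 0100, BZ) ⊢ (s4, 100, BYZ) ⊢ (s2, 00, BBYZ) ⊢ (s2, 00, BYZ) ⊢ (s2, 00, YZ) ⊢ (s3, 0, Z) ⊢ (s1, 0, Z) ⊢ (s3, ε, BBZ)
All input consumed in state s3 with stack BBZ.

BBZ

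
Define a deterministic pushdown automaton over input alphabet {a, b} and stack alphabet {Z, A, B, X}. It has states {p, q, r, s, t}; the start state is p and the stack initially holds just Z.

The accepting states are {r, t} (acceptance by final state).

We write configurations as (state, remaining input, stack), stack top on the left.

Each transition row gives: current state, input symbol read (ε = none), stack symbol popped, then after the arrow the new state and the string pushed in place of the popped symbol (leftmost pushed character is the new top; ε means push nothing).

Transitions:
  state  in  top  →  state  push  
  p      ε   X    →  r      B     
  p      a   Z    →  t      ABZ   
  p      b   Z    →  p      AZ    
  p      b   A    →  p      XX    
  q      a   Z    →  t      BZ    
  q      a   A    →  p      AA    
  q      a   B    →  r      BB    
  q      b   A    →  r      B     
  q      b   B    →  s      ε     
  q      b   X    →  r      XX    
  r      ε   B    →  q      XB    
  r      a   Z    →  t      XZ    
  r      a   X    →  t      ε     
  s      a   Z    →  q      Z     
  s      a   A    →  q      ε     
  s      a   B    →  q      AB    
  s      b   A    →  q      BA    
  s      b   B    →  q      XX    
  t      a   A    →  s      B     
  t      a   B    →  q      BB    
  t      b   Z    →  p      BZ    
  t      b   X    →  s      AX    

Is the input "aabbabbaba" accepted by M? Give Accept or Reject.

(p, aabbabbaba, Z)
  read a, top Z: go to t, push ABZ → (t, abbabbaba, ABZ)
  read a, top A: go to s, push B → (s, bbabbaba, BBZ)
  read b, top B: go to q, push XX → (q, babbaba, XXBZ)
  read b, top X: go to r, push XX → (r, abbaba, XXXBZ)
  read a, top X: go to t, push ε → (t, bbaba, XXBZ)
  read b, top X: go to s, push AX → (s, baba, AXXBZ)
  read b, top A: go to q, push BA → (q, aba, BAXXBZ)
  read a, top B: go to r, push BB → (r, ba, BBAXXBZ)
  ε-move, top B: go to q, push XB → (q, ba, XBBAXXBZ)
  read b, top X: go to r, push XX → (r, a, XXBBAXXBZ)
  read a, top X: go to t, push ε → (t, ε, XBBAXXBZ)
All input consumed; state t ∈ F.

Accept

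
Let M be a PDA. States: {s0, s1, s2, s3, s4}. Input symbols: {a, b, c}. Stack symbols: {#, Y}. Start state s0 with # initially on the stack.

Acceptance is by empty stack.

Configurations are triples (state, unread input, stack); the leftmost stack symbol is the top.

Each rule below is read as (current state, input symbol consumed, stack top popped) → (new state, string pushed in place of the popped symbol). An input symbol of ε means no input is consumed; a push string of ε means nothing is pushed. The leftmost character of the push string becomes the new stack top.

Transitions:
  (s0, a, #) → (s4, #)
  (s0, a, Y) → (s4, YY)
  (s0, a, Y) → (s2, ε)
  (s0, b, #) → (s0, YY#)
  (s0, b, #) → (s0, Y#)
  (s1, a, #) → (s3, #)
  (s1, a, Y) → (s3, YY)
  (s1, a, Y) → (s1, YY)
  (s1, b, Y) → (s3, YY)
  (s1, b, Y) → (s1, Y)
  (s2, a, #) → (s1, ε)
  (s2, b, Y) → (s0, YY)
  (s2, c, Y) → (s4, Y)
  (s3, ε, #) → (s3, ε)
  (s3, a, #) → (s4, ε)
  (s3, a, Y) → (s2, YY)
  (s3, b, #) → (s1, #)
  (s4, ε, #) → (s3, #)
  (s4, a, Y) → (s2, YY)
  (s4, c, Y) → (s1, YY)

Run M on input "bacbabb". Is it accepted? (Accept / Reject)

Reject

No computation consumes all input and empties the stack.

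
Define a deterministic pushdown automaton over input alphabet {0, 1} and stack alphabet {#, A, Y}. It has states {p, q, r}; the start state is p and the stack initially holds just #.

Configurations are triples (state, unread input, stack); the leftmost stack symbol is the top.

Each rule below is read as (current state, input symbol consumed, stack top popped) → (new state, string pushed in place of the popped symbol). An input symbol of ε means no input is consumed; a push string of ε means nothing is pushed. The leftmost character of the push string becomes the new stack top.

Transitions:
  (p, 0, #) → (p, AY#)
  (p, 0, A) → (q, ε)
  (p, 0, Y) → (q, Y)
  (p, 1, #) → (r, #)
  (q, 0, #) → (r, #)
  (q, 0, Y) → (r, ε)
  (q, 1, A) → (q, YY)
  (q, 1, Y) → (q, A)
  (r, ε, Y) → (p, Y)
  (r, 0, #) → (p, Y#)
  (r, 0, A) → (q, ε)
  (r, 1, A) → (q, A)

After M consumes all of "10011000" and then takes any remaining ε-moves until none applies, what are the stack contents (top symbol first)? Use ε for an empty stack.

#

(p, 10011000, #)
  read 1, top #: go to r, push # → (r, 0011000, #)
  read 0, top #: go to p, push Y# → (p, 011000, Y#)
  read 0, top Y: go to q, push Y → (q, 11000, Y#)
  read 1, top Y: go to q, push A → (q, 1000, A#)
  read 1, top A: go to q, push YY → (q, 000, YY#)
  read 0, top Y: go to r, push ε → (r, 00, Y#)
  ε-move, top Y: go to p, push Y → (p, 00, Y#)
  read 0, top Y: go to q, push Y → (q, 0, Y#)
  read 0, top Y: go to r, push ε → (r, ε, #)
All input consumed in state r with stack #.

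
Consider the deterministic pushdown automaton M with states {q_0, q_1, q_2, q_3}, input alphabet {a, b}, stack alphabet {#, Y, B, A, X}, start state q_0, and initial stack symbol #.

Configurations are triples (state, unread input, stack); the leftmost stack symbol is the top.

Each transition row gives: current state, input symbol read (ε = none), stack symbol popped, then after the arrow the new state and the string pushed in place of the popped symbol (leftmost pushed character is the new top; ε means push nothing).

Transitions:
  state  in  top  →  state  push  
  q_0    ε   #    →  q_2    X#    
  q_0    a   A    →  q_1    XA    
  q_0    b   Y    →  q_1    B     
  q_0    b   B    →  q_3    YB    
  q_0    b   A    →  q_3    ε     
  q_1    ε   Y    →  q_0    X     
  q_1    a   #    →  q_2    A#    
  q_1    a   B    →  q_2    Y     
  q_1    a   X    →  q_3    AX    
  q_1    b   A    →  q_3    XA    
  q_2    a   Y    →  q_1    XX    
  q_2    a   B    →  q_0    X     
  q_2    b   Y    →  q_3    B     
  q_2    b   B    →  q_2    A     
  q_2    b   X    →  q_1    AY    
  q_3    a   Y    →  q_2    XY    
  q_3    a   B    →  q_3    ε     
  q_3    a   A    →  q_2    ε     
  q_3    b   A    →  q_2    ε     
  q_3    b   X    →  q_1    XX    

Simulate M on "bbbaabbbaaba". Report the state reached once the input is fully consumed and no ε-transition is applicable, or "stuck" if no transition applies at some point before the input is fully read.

stuck

(q_0, bbbaabbbaaba, #)
  ε-move, top #: go to q_2, push X# → (q_2, bbbaabbbaaba, X#)
  read b, top X: go to q_1, push AY → (q_1, bbaabbbaaba, AY#)
  read b, top A: go to q_3, push XA → (q_3, baabbbaaba, XAY#)
  read b, top X: go to q_1, push XX → (q_1, aabbbaaba, XXAY#)
  read a, top X: go to q_3, push AX → (q_3, abbbaaba, AXXAY#)
  read a, top A: go to q_2, push ε → (q_2, bbbaaba, XXAY#)
  read b, top X: go to q_1, push AY → (q_1, bbaaba, AYXAY#)
  read b, top A: go to q_3, push XA → (q_3, baaba, XAYXAY#)
  read b, top X: go to q_1, push XX → (q_1, aaba, XXAYXAY#)
  read a, top X: go to q_3, push AX → (q_3, aba, AXXAYXAY#)
  read a, top A: go to q_2, push ε → (q_2, ba, XXAYXAY#)
  read b, top X: go to q_1, push AY → (q_1, a, AYXAYXAY#)
No transition for (q_1, a, top A); M blocks with input a remaining.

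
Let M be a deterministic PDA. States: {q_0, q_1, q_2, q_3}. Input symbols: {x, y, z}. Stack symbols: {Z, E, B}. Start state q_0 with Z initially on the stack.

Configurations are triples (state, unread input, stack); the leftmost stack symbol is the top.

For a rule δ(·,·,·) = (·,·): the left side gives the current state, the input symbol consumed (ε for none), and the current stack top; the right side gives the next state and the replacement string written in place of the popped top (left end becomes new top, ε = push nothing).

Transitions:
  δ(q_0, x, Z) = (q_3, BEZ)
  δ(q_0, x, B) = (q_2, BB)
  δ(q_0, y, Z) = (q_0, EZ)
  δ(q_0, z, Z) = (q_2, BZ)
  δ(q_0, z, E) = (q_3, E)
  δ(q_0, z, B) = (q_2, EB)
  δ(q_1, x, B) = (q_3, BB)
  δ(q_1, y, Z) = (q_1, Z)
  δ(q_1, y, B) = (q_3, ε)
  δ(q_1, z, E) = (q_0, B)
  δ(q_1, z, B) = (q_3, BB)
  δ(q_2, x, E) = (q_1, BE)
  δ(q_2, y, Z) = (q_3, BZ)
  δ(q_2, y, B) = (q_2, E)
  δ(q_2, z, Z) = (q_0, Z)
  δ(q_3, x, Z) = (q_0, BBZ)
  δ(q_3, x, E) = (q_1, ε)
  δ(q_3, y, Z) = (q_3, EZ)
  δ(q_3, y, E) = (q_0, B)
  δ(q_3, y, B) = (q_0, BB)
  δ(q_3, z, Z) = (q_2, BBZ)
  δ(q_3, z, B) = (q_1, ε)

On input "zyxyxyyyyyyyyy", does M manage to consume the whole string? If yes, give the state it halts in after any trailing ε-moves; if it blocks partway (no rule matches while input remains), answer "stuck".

q_1

(q_0, zyxyxyyyyyyyyy, Z) ⊢ (q_2, yxyxyyyyyyyyy, BZ) ⊢ (q_2, xyxyyyyyyyyy, EZ) ⊢ (q_1, yxyyyyyyyyy, BEZ) ⊢ (q_3, xyyyyyyyyy, EZ) ⊢ (q_1, yyyyyyyyy, Z) ⊢ (q_1, yyyyyyyy, Z) ⊢ (q_1, yyyyyyy, Z) ⊢ (q_1, yyyyyy, Z) ⊢ (q_1, yyyyy, Z) ⊢ (q_1, yyyy, Z) ⊢ (q_1, yyy, Z) ⊢ (q_1, yy, Z) ⊢ (q_1, y, Z) ⊢ (q_1, ε, Z)
All input consumed; M is in state q_1.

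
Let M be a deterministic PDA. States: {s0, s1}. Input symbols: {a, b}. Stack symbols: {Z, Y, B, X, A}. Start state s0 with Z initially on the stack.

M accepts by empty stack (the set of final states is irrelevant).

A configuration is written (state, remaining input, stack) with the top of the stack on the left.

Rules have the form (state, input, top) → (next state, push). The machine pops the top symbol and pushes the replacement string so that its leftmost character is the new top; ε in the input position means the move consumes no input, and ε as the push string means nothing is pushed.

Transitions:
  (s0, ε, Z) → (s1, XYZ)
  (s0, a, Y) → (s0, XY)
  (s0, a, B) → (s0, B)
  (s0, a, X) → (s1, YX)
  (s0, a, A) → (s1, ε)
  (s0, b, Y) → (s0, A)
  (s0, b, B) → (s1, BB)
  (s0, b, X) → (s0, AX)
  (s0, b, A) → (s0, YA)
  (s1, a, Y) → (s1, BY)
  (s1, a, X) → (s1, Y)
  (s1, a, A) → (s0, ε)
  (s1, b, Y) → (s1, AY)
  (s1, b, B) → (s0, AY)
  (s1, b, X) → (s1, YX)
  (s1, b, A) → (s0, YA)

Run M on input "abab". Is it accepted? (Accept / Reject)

(s0, abab, Z)
  ε-move, top Z: go to s1, push XYZ → (s1, abab, XYZ)
  read a, top X: go to s1, push Y → (s1, bab, YYZ)
  read b, top Y: go to s1, push AY → (s1, ab, AYYZ)
  read a, top A: go to s0, push ε → (s0, b, YYZ)
  read b, top Y: go to s0, push A → (s0, ε, AYZ)
All input consumed; stack is AYZ, not empty, and no further ε-move applies.

Reject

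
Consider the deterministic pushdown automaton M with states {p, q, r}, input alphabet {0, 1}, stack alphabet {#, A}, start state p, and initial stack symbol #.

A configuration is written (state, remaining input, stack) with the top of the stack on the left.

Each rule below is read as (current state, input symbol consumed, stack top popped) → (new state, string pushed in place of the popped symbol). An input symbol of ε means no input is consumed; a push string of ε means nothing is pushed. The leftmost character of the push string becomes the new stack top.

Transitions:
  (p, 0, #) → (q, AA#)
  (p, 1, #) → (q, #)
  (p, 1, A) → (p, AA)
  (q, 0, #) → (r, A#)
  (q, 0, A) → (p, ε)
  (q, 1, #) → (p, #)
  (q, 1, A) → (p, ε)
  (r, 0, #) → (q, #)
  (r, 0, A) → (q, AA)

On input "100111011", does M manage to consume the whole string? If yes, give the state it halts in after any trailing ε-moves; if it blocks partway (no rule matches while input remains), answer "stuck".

stuck

(p, 100111011, #)
  read 1, top #: go to q, push # → (q, 00111011, #)
  read 0, top #: go to r, push A# → (r, 0111011, A#)
  read 0, top A: go to q, push AA → (q, 111011, AA#)
  read 1, top A: go to p, push ε → (p, 11011, A#)
  read 1, top A: go to p, push AA → (p, 1011, AA#)
  read 1, top A: go to p, push AA → (p, 011, AAA#)
No transition for (p, 0, top A); M blocks with input 011 remaining.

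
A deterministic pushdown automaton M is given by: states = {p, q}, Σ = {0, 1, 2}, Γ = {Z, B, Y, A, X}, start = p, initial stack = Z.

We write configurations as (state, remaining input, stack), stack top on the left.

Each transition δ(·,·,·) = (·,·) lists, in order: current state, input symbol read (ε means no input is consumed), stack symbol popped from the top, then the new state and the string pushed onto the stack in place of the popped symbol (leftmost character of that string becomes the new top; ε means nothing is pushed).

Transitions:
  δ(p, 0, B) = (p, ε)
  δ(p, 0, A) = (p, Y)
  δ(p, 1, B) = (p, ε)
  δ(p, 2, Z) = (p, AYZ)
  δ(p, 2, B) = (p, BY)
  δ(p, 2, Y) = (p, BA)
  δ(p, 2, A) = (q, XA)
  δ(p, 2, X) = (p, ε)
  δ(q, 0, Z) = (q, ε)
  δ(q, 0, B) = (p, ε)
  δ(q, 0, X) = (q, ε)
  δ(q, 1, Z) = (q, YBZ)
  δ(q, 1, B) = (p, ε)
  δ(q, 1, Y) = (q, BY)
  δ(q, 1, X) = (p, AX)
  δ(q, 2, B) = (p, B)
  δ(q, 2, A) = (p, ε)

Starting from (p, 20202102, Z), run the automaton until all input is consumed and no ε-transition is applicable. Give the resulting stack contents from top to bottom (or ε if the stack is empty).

BAXAYZ

(p, 20202102, Z)
  read 2, top Z: go to p, push AYZ → (p, 0202102, AYZ)
  read 0, top A: go to p, push Y → (p, 202102, YYZ)
  read 2, top Y: go to p, push BA → (p, 02102, BAYZ)
  read 0, top B: go to p, push ε → (p, 2102, AYZ)
  read 2, top A: go to q, push XA → (q, 102, XAYZ)
  read 1, top X: go to p, push AX → (p, 02, AXAYZ)
  read 0, top A: go to p, push Y → (p, 2, YXAYZ)
  read 2, top Y: go to p, push BA → (p, ε, BAXAYZ)
All input consumed in state p with stack BAXAYZ.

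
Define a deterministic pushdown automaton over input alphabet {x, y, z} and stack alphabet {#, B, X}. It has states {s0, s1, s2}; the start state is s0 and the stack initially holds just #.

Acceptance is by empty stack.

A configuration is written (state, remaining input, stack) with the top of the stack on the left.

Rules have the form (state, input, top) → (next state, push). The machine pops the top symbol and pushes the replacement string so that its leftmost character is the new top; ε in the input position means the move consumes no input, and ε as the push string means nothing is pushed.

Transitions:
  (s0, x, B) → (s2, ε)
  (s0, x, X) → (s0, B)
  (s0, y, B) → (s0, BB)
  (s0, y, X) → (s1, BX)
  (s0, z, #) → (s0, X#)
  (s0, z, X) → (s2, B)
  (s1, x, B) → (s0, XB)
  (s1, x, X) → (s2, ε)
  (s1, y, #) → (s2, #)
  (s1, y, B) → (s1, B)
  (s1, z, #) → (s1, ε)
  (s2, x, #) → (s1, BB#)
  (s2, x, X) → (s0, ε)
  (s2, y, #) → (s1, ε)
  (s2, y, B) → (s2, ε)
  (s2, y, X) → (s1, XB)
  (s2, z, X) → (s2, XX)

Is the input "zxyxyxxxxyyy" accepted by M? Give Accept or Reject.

(s0, zxyxyxxxxyyy, #) ⊢ (s0, xyxyxxxxyyy, X#) ⊢ (s0, yxyxxxxyyy, B#) ⊢ (s0, xyxxxxyyy, BB#) ⊢ (s2, yxxxxyyy, B#) ⊢ (s2, xxxxyyy, #) ⊢ (s1, xxxyyy, BB#) ⊢ (s0, xxyyy, XBB#) ⊢ (s0, xyyy, BBB#) ⊢ (s2, yyy, BB#) ⊢ (s2, yy, B#) ⊢ (s2, y, #) ⊢ (s1, ε, ε)
All input consumed and the stack is empty.

Accept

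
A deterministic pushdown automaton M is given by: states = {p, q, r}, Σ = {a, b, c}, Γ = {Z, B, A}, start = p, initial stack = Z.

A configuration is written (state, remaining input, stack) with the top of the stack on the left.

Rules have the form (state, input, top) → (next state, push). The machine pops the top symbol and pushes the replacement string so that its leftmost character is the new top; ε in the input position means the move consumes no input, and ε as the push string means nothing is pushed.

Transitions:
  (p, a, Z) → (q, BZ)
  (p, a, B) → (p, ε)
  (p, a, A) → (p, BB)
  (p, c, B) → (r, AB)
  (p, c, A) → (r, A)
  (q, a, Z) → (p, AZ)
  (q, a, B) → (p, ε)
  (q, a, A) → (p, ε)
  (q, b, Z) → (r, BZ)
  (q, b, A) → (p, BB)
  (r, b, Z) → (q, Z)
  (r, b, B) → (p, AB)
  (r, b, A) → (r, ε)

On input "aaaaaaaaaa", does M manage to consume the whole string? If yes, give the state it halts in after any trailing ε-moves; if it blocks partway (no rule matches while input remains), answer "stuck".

p

(p, aaaaaaaaaa, Z) ⊢ (q, aaaaaaaaa, BZ) ⊢ (p, aaaaaaaa, Z) ⊢ (q, aaaaaaa, BZ) ⊢ (p, aaaaaa, Z) ⊢ (q, aaaaa, BZ) ⊢ (p, aaaa, Z) ⊢ (q, aaa, BZ) ⊢ (p, aa, Z) ⊢ (q, a, BZ) ⊢ (p, ε, Z)
All input consumed; M is in state p.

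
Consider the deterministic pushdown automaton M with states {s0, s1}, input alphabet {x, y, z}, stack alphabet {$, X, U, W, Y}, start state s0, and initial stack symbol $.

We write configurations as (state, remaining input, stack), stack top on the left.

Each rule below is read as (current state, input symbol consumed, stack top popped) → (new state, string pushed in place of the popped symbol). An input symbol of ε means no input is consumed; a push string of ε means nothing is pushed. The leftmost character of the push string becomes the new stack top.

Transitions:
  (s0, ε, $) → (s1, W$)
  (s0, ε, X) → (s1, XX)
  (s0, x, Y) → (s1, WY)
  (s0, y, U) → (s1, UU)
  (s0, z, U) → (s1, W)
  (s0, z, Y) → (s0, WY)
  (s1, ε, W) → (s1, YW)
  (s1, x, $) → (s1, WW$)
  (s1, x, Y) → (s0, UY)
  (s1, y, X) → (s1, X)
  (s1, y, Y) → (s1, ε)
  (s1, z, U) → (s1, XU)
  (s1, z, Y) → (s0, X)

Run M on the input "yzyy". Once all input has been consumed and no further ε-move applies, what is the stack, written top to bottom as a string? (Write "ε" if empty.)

XXW$

(s0, yzyy, $) ⊢ (s1, yzyy, W$) ⊢ (s1, yzyy, YW$) ⊢ (s1, zyy, W$) ⊢ (s1, zyy, YW$) ⊢ (s0, yy, XW$) ⊢ (s1, yy, XXW$) ⊢ (s1, y, XXW$) ⊢ (s1, ε, XXW$)
All input consumed in state s1 with stack XXW$.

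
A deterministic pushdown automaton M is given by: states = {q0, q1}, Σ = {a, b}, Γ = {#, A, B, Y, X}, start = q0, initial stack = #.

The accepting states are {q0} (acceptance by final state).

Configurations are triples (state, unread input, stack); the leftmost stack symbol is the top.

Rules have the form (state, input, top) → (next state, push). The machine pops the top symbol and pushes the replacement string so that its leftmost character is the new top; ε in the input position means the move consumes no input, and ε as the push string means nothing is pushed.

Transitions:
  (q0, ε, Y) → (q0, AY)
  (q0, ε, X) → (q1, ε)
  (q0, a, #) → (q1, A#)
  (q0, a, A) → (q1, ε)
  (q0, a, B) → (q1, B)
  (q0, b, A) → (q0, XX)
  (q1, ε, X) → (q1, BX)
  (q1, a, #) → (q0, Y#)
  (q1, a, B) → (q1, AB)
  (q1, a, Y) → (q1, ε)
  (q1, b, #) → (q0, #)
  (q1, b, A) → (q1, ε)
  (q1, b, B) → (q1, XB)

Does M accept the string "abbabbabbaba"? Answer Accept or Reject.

(q0, abbabbabbaba, #)
  read a, top #: go to q1, push A# → (q1, bbabbabbaba, A#)
  read b, top A: go to q1, push ε → (q1, babbabbaba, #)
  read b, top #: go to q0, push # → (q0, abbabbaba, #)
  read a, top #: go to q1, push A# → (q1, bbabbaba, A#)
  read b, top A: go to q1, push ε → (q1, babbaba, #)
  read b, top #: go to q0, push # → (q0, abbaba, #)
  read a, top #: go to q1, push A# → (q1, bbaba, A#)
  read b, top A: go to q1, push ε → (q1, baba, #)
  read b, top #: go to q0, push # → (q0, aba, #)
  read a, top #: go to q1, push A# → (q1, ba, A#)
  read b, top A: go to q1, push ε → (q1, a, #)
  read a, top #: go to q0, push Y# → (q0, ε, Y#)
All input consumed; state q0 ∈ F.

Accept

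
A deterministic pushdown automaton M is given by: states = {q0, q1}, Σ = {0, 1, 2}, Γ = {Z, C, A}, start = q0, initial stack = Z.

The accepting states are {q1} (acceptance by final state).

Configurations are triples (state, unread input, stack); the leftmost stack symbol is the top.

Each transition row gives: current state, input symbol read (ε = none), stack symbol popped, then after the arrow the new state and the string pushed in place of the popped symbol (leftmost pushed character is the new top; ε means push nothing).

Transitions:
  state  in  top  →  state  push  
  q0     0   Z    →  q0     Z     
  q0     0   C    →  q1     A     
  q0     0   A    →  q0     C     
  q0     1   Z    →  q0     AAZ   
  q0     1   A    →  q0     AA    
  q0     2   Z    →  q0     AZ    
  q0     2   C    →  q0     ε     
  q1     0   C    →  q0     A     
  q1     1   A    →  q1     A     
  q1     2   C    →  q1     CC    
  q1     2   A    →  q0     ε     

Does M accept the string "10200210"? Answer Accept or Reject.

Reject

(q0, 10200210, Z)
  read 1, top Z: go to q0, push AAZ → (q0, 0200210, AAZ)
  read 0, top A: go to q0, push C → (q0, 200210, CAZ)
  read 2, top C: go to q0, push ε → (q0, 00210, AZ)
  read 0, top A: go to q0, push C → (q0, 0210, CZ)
  read 0, top C: go to q1, push A → (q1, 210, AZ)
  read 2, top A: go to q0, push ε → (q0, 10, Z)
  read 1, top Z: go to q0, push AAZ → (q0, 0, AAZ)
  read 0, top A: go to q0, push C → (q0, ε, CAZ)
All input consumed; state q0 ∉ F and no further ε-move applies.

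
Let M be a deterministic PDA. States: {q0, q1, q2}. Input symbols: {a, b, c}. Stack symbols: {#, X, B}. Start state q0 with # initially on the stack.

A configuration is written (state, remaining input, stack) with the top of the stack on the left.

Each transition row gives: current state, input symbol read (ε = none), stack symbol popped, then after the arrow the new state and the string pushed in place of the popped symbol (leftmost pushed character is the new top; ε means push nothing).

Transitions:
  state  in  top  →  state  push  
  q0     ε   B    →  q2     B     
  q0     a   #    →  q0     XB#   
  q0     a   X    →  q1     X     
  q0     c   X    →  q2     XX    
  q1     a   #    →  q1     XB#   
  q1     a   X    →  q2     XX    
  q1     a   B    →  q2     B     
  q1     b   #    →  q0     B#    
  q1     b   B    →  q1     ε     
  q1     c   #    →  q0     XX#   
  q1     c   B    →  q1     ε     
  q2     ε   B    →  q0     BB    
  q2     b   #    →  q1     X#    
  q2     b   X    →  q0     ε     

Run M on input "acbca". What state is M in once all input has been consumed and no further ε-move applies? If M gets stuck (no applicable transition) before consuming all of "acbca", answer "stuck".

stuck

(q0, acbca, #)
  read a, top #: go to q0, push XB# → (q0, cbca, XB#)
  read c, top X: go to q2, push XX → (q2, bca, XXB#)
  read b, top X: go to q0, push ε → (q0, ca, XB#)
  read c, top X: go to q2, push XX → (q2, a, XXB#)
No transition for (q2, a, top X); M blocks with input a remaining.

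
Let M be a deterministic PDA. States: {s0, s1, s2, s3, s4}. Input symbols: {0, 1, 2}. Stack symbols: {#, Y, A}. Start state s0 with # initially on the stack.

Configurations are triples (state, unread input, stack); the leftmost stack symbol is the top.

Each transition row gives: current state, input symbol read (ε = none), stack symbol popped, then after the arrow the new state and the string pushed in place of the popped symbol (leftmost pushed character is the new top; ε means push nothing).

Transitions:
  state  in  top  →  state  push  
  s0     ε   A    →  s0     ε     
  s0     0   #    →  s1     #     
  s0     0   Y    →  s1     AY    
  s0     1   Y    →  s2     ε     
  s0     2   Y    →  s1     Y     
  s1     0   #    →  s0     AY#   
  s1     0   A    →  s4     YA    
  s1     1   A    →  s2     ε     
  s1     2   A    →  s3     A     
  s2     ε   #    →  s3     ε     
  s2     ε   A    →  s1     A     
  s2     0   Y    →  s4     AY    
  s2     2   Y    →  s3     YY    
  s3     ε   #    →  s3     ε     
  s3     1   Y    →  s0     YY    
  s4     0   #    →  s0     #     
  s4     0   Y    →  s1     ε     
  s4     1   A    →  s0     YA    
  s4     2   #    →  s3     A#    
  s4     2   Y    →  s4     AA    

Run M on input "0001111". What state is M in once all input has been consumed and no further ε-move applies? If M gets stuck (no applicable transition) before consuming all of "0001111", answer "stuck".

stuck

(s0, 0001111, #)
  read 0, top #: go to s1, push # → (s1, 001111, #)
  read 0, top #: go to s0, push AY# → (s0, 01111, AY#)
  ε-move, top A: go to s0, push ε → (s0, 01111, Y#)
  read 0, top Y: go to s1, push AY → (s1, 1111, AY#)
  read 1, top A: go to s2, push ε → (s2, 111, Y#)
No transition for (s2, 1, top Y); M blocks with input 111 remaining.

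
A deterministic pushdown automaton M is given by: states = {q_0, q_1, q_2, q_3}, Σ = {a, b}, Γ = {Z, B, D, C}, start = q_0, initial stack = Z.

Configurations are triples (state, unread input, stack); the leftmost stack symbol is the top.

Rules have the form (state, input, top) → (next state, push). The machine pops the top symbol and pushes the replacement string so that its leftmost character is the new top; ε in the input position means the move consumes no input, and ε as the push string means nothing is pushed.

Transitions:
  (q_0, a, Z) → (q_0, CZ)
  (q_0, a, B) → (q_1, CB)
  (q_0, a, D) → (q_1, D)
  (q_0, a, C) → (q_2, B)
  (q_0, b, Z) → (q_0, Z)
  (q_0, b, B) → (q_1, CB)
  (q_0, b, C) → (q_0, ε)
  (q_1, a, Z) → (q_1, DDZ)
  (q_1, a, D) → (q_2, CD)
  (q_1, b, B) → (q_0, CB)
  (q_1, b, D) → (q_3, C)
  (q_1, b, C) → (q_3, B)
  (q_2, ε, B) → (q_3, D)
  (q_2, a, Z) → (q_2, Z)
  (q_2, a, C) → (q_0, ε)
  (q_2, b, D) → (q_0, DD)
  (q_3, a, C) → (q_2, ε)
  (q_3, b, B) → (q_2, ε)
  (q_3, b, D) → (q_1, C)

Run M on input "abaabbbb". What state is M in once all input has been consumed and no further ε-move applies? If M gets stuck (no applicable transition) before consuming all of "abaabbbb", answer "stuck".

stuck

(q_0, abaabbbb, Z)
  read a, top Z: go to q_0, push CZ → (q_0, baabbbb, CZ)
  read b, top C: go to q_0, push ε → (q_0, aabbbb, Z)
  read a, top Z: go to q_0, push CZ → (q_0, abbbb, CZ)
  read a, top C: go to q_2, push B → (q_2, bbbb, BZ)
  ε-move, top B: go to q_3, push D → (q_3, bbbb, DZ)
  read b, top D: go to q_1, push C → (q_1, bbb, CZ)
  read b, top C: go to q_3, push B → (q_3, bb, BZ)
  read b, top B: go to q_2, push ε → (q_2, b, Z)
No transition for (q_2, b, top Z); M blocks with input b remaining.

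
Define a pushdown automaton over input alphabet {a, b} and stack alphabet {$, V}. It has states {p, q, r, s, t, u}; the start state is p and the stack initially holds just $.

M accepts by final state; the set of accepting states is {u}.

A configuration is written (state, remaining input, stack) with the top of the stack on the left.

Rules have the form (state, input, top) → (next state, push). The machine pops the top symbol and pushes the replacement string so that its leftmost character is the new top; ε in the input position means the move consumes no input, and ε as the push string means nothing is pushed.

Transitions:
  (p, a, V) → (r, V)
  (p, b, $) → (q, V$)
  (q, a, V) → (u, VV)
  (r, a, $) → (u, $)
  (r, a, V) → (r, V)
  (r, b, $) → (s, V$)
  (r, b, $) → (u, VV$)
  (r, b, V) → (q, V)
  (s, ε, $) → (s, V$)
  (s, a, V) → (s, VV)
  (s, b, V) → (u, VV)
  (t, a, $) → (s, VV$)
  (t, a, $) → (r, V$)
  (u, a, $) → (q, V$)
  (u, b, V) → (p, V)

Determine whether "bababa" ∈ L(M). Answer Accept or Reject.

One accepting computation: (p, bababa, $) ⊢ (q, ababa, V$) ⊢ (u, baba, VV$) ⊢ (p, aba, VV$) ⊢ (r, ba, VV$) ⊢ (q, a, VV$) ⊢ (u, ε, VVV$)
All input consumed and state u ∈ F.

Accept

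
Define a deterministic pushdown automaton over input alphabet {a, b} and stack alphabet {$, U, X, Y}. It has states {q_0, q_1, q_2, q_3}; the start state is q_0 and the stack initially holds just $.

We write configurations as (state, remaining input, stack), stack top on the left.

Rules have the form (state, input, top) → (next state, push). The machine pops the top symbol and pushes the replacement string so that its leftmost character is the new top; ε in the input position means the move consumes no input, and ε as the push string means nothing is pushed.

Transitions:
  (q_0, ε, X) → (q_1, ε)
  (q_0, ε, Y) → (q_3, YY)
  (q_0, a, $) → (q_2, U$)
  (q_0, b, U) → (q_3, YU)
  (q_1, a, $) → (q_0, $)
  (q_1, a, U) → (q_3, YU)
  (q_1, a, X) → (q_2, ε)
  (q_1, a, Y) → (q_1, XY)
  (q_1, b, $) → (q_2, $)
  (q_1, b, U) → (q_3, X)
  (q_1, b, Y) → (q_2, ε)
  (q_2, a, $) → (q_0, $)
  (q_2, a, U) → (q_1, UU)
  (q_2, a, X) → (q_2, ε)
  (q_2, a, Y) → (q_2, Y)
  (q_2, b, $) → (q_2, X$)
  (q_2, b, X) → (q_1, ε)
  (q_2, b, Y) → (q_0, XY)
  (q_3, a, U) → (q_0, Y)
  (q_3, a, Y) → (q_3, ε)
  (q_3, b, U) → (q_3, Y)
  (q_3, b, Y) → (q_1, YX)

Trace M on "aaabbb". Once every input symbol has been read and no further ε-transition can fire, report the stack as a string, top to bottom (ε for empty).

UU$

(q_0, aaabbb, $) ⊢ (q_2, aabbb, U$) ⊢ (q_1, abbb, UU$) ⊢ (q_3, bbb, YUU$) ⊢ (q_1, bb, YXUU$) ⊢ (q_2, b, XUU$) ⊢ (q_1, ε, UU$)
All input consumed in state q_1 with stack UU$.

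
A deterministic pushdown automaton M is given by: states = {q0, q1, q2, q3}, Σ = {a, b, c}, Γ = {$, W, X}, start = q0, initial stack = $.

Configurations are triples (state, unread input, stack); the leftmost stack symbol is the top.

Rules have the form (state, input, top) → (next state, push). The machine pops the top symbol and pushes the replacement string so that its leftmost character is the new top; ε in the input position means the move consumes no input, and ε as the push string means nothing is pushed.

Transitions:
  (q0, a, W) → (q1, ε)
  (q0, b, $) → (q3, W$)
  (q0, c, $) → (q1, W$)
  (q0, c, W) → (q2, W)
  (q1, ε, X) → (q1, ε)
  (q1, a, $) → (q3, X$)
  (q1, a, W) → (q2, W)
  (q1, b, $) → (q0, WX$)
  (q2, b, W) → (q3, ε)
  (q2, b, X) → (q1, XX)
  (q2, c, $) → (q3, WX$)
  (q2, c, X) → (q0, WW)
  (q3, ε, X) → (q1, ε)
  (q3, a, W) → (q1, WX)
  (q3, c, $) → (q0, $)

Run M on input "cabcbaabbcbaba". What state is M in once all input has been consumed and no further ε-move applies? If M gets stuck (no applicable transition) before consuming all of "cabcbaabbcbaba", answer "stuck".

(q0, cabcbaabbcbaba, $)
  read c, top $: go to q1, push W$ → (q1, abcbaabbcbaba, W$)
  read a, top W: go to q2, push W → (q2, bcbaabbcbaba, W$)
  read b, top W: go to q3, push ε → (q3, cbaabbcbaba, $)
  read c, top $: go to q0, push $ → (q0, baabbcbaba, $)
  read b, top $: go to q3, push W$ → (q3, aabbcbaba, W$)
  read a, top W: go to q1, push WX → (q1, abbcbaba, WX$)
  read a, top W: go to q2, push W → (q2, bbcbaba, WX$)
  read b, top W: go to q3, push ε → (q3, bcbaba, X$)
  ε-move, top X: go to q1, push ε → (q1, bcbaba, $)
  read b, top $: go to q0, push WX$ → (q0, cbaba, WX$)
  read c, top W: go to q2, push W → (q2, baba, WX$)
  read b, top W: go to q3, push ε → (q3, aba, X$)
  ε-move, top X: go to q1, push ε → (q1, aba, $)
  read a, top $: go to q3, push X$ → (q3, ba, X$)
  ε-move, top X: go to q1, push ε → (q1, ba, $)
  read b, top $: go to q0, push WX$ → (q0, a, WX$)
  read a, top W: go to q1, push ε → (q1, ε, X$)
  ε-move, top X: go to q1, push ε → (q1, ε, $)
All input consumed; M is in state q1.

q1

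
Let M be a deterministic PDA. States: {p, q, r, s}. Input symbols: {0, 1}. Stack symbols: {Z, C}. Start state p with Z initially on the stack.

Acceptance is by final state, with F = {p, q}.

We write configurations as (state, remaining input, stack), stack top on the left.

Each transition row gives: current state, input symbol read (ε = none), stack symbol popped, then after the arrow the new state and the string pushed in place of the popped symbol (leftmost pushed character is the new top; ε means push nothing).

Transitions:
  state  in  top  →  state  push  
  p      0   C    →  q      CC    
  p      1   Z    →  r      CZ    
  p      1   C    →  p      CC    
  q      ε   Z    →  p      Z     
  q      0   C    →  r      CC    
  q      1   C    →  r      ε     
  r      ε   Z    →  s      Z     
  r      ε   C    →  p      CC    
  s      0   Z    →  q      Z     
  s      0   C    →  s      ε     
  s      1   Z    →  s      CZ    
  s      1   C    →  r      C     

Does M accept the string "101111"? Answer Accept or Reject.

Accept

(p, 101111, Z)
  read 1, top Z: go to r, push CZ → (r, 01111, CZ)
  ε-move, top C: go to p, push CC → (p, 01111, CCZ)
  read 0, top C: go to q, push CC → (q, 1111, CCCZ)
  read 1, top C: go to r, push ε → (r, 111, CCZ)
  ε-move, top C: go to p, push CC → (p, 111, CCCZ)
  read 1, top C: go to p, push CC → (p, 11, CCCCZ)
  read 1, top C: go to p, push CC → (p, 1, CCCCCZ)
  read 1, top C: go to p, push CC → (p, ε, CCCCCCZ)
All input consumed; state p ∈ F.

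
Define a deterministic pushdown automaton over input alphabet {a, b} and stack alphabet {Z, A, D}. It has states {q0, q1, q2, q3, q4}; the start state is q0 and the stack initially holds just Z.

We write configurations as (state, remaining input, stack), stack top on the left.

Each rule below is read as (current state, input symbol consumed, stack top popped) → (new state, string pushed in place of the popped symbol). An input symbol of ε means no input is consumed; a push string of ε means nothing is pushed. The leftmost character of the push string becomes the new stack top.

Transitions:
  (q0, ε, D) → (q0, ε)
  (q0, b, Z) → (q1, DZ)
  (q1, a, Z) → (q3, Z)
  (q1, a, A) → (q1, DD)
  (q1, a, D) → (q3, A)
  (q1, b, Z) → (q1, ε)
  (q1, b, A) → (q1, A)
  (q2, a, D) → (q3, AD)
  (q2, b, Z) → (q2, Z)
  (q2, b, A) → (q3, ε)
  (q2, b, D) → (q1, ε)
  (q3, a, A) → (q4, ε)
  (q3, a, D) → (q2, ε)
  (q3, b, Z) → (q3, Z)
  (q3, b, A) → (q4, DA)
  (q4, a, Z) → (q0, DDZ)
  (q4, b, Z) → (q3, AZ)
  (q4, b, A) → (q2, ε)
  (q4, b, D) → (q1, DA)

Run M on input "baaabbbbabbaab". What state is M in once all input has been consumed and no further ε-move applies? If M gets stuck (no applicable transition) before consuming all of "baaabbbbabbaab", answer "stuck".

(q0, baaabbbbabbaab, Z)
  read b, top Z: go to q1, push DZ → (q1, aaabbbbabbaab, DZ)
  read a, top D: go to q3, push A → (q3, aabbbbabbaab, AZ)
  read a, top A: go to q4, push ε → (q4, abbbbabbaab, Z)
  read a, top Z: go to q0, push DDZ → (q0, bbbbabbaab, DDZ)
  ε-move, top D: go to q0, push ε → (q0, bbbbabbaab, DZ)
  ε-move, top D: go to q0, push ε → (q0, bbbbabbaab, Z)
  read b, top Z: go to q1, push DZ → (q1, bbbabbaab, DZ)
No transition for (q1, b, top D); M blocks with input bbbabbaab remaining.

stuck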